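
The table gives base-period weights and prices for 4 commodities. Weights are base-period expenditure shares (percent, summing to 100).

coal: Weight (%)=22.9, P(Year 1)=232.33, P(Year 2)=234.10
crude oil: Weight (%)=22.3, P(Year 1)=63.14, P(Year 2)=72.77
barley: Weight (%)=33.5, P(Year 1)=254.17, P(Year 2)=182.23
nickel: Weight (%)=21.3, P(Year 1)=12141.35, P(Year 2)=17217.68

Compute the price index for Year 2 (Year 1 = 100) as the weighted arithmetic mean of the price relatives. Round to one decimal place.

103.0

coal: 22.9 × (234.10/232.33) = 22.9 × 1.007618 = 23.0745
crude oil: 22.3 × (72.77/63.14) = 22.3 × 1.152518 = 25.7012
barley: 33.5 × (182.23/254.17) = 33.5 × 0.716961 = 24.0182
nickel: 21.3 × (17217.68/12141.35) = 21.3 × 1.418103 = 30.2056
Index = Σ wᵢ·(p₁ᵢ/p₀ᵢ) = 23.0745 + 25.7012 + 24.0182 + 30.2056 = 102.9994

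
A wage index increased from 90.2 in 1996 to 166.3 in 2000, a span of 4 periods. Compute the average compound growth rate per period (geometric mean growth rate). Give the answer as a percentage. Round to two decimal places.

16.53%

Growth factor = (166.3/90.2)^(1/4) = (1.843681)^(1/4) = 1.165256
Growth rate = 1.165256 − 1 = 0.165256 = 16.5256%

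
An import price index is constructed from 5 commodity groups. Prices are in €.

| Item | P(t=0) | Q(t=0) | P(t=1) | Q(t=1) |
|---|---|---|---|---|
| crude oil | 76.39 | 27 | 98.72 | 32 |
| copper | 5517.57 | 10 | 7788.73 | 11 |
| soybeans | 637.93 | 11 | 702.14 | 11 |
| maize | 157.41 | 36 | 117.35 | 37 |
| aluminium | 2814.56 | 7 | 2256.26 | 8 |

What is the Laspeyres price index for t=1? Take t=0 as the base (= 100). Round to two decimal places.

Laspeyres price index uses base-period quantities as weights.
ΣP(t=1)·Q(t=0) = 98.72×27 + 7788.73×10 + 702.14×11 + 117.35×36 + 2256.26×7 = 2665.44 + 77887.3 + 7723.54 + 4224.6 + 15793.82 = 108294.7
ΣP(t=0)·Q(t=0) = 76.39×27 + 5517.57×10 + 637.93×11 + 157.41×36 + 2814.56×7 = 2062.53 + 55175.7 + 7017.23 + 5666.76 + 19701.92 = 89624.14
Index = 108294.7 / 89624.14 × 100 = 120.8321

120.83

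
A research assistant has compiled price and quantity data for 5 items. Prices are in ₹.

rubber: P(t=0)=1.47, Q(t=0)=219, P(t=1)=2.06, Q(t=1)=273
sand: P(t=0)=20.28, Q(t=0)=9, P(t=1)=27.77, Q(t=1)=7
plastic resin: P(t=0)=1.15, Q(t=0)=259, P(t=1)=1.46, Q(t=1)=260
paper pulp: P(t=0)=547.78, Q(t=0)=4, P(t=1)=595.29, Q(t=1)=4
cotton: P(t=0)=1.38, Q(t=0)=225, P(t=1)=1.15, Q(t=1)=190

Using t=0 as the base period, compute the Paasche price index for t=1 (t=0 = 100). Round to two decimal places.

Paasche price index uses current-period quantities as weights.
ΣP(t=1)·Q(t=1) = 2.06×273 + 27.77×7 + 1.46×260 + 595.29×4 + 1.15×190 = 562.38 + 194.39 + 379.6 + 2381.16 + 218.5 = 3736.03
ΣP(t=0)·Q(t=1) = 1.47×273 + 20.28×7 + 1.15×260 + 547.78×4 + 1.38×190 = 401.31 + 141.96 + 299 + 2191.12 + 262.2 = 3295.59
Index = 3736.03 / 3295.59 × 100 = 113.3645

113.36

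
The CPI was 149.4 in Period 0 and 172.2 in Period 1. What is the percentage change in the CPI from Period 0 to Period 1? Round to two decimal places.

Change = (172.2 − 149.4) / 149.4 × 100
       = 22.8 / 149.4 × 100 = 15.2610%

15.26%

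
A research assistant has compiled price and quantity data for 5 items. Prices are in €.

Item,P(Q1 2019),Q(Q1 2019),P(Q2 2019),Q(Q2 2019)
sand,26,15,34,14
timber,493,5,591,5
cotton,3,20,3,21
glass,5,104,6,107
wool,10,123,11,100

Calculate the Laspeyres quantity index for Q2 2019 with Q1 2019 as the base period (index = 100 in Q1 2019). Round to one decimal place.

Laspeyres quantity index uses base-period prices as weights.
ΣP(Q1 2019)·Q(Q2 2019) = 26×14 + 493×5 + 3×21 + 5×107 + 10×100 = 364 + 2465 + 63 + 535 + 1000 = 4427
ΣP(Q1 2019)·Q(Q1 2019) = 26×15 + 493×5 + 3×20 + 5×104 + 10×123 = 390 + 2465 + 60 + 520 + 1230 = 4665
Index = 4427 / 4665 × 100 = 94.8982

94.9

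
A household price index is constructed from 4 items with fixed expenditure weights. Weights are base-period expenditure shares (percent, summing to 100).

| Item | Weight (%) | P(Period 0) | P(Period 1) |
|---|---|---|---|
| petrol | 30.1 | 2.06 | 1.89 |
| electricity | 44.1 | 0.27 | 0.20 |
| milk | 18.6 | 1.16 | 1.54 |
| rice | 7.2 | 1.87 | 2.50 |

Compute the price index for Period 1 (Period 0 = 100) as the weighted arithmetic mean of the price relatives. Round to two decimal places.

petrol: 30.1 × (1.89/2.06) = 30.1 × 0.917476 = 27.6160
electricity: 44.1 × (0.20/0.27) = 44.1 × 0.740741 = 32.6667
milk: 18.6 × (1.54/1.16) = 18.6 × 1.327586 = 24.6931
rice: 7.2 × (2.50/1.87) = 7.2 × 1.336898 = 9.6257
Index = Σ wᵢ·(p₁ᵢ/p₀ᵢ) = 27.6160 + 32.6667 + 24.6931 + 9.6257 = 94.6015

94.60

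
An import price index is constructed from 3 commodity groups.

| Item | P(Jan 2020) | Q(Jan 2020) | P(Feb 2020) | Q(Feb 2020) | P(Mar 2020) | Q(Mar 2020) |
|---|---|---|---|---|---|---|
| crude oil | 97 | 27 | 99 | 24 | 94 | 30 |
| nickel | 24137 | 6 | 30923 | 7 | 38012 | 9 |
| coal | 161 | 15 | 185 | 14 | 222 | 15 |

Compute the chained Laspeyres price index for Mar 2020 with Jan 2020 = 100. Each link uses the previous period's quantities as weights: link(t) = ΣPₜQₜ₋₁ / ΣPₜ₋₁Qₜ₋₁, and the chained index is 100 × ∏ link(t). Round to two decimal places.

Link Jan 2020→Feb 2020:
ΣP(Feb 2020)Q(Jan 2020) = 99×27 + 30923×6 + 185×15 = 2673 + 185538 + 2775 = 190986
ΣP(Jan 2020)Q(Jan 2020) = 97×27 + 24137×6 + 161×15 = 2619 + 144822 + 2415 = 149856
link = 190986/149856 = 1.274463
Link Feb 2020→Mar 2020:
ΣP(Mar 2020)Q(Feb 2020) = 94×24 + 38012×7 + 222×14 = 2256 + 266084 + 3108 = 271448
ΣP(Feb 2020)Q(Feb 2020) = 99×24 + 30923×7 + 185×14 = 2376 + 216461 + 2590 = 221427
link = 271448/221427 = 1.225903
Chained index = 100 × 1.274463 × 1.225903 = 156.2368

156.24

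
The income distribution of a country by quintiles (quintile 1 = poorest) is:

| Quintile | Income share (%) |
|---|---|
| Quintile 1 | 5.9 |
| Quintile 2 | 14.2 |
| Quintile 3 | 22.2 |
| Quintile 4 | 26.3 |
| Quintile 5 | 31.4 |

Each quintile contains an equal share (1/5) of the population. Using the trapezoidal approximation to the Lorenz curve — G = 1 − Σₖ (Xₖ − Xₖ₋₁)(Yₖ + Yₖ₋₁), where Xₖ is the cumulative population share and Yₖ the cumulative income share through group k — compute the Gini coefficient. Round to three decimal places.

0.252

Cumulative income shares Yₖ: 0.0590, 0.2010, 0.4230, 0.6860, 1.0000
Σ (Xₖ−Xₖ₋₁)(Yₖ+Yₖ₋₁) = (1/5)(0.0590+0.0000) + (1/5)(0.2010+0.0590) + (1/5)(0.4230+0.2010) + (1/5)(0.6860+0.4230) + (1/5)(1.0000+0.6860)
  = 0.0118 + 0.0520 + 0.1248 + 0.2218 + 0.3372 = 0.7476
G = 1 − 0.7476 = 0.2524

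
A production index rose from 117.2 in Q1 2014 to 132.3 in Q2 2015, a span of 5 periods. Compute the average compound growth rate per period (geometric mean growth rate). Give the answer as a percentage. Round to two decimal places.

Growth factor = (132.3/117.2)^(1/5) = (1.128840)^(1/5) = 1.024534
Growth rate = 1.024534 − 1 = 0.024534 = 2.4534%

2.45%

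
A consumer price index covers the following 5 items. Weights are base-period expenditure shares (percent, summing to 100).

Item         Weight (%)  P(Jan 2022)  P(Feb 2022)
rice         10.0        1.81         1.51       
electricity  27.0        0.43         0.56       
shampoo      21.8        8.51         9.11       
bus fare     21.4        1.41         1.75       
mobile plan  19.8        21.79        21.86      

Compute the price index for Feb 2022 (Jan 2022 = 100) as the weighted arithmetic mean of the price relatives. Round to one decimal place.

rice: 10.0 × (1.51/1.81) = 10.0 × 0.834254 = 8.3425
electricity: 27.0 × (0.56/0.43) = 27.0 × 1.302326 = 35.1628
shampoo: 21.8 × (9.11/8.51) = 21.8 × 1.070505 = 23.3370
bus fare: 21.4 × (1.75/1.41) = 21.4 × 1.241135 = 26.5603
mobile plan: 19.8 × (21.86/21.79) = 19.8 × 1.003212 = 19.8636
Index = Σ wᵢ·(p₁ᵢ/p₀ᵢ) = 8.3425 + 35.1628 + 23.3370 + 26.5603 + 19.8636 = 113.2662

113.3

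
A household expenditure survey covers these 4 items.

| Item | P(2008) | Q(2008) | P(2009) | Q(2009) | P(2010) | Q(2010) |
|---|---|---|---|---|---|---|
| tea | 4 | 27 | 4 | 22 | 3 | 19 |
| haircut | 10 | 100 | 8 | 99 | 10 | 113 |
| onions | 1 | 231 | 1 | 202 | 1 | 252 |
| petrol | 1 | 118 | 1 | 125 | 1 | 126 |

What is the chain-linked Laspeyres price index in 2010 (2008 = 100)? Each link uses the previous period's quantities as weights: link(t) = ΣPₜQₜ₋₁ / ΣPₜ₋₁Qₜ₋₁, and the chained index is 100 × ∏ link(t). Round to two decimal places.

98.85

Link 2008→2009:
ΣP(2009)Q(2008) = 4×27 + 8×100 + 1×231 + 1×118 = 108 + 800 + 231 + 118 = 1257
ΣP(2008)Q(2008) = 4×27 + 10×100 + 1×231 + 1×118 = 108 + 1000 + 231 + 118 = 1457
link = 1257/1457 = 0.862732
Link 2009→2010:
ΣP(2010)Q(2009) = 3×22 + 10×99 + 1×202 + 1×125 = 66 + 990 + 202 + 125 = 1383
ΣP(2009)Q(2009) = 4×22 + 8×99 + 1×202 + 1×125 = 88 + 792 + 202 + 125 = 1207
link = 1383/1207 = 1.145816
Chained index = 100 × 0.862732 × 1.145816 = 98.8532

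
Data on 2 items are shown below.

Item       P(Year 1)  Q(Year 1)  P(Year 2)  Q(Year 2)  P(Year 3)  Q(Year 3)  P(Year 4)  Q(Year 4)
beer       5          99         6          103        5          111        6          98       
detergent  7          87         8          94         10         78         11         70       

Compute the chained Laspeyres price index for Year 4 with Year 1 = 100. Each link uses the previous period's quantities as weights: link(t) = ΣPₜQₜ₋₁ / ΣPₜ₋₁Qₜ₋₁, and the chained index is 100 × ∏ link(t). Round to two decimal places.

141.67

Link Year 1→Year 2:
ΣP(Year 2)Q(Year 1) = 6×99 + 8×87 = 594 + 696 = 1290
ΣP(Year 1)Q(Year 1) = 5×99 + 7×87 = 495 + 609 = 1104
link = 1290/1104 = 1.168478
Link Year 2→Year 3:
ΣP(Year 3)Q(Year 2) = 5×103 + 10×94 = 515 + 940 = 1455
ΣP(Year 2)Q(Year 2) = 6×103 + 8×94 = 618 + 752 = 1370
link = 1455/1370 = 1.062044
Link Year 3→Year 4:
ΣP(Year 4)Q(Year 3) = 6×111 + 11×78 = 666 + 858 = 1524
ΣP(Year 3)Q(Year 3) = 5×111 + 10×78 = 555 + 780 = 1335
link = 1524/1335 = 1.141573
Chained index = 100 × 1.168478 × 1.062044 × 1.141573 = 141.6664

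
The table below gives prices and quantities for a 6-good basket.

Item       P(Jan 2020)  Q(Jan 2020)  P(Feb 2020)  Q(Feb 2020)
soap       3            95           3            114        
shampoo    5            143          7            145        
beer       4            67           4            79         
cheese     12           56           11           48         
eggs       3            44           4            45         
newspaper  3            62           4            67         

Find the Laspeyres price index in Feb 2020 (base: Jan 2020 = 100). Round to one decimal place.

114.9

Laspeyres price index uses base-period quantities as weights.
ΣP(Feb 2020)·Q(Jan 2020) = 3×95 + 7×143 + 4×67 + 11×56 + 4×44 + 4×62 = 285 + 1001 + 268 + 616 + 176 + 248 = 2594
ΣP(Jan 2020)·Q(Jan 2020) = 3×95 + 5×143 + 4×67 + 12×56 + 3×44 + 3×62 = 285 + 715 + 268 + 672 + 132 + 186 = 2258
Index = 2594 / 2258 × 100 = 114.8804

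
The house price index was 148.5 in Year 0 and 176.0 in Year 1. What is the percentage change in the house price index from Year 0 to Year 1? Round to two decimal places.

18.52%

Change = (176.0 − 148.5) / 148.5 × 100
       = 27.5 / 148.5 × 100 = 18.5185%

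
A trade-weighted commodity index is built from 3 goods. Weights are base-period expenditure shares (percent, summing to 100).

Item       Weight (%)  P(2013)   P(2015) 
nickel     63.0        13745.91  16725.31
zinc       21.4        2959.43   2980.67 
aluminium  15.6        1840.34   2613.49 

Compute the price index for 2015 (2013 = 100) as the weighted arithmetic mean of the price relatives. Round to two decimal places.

nickel: 63.0 × (16725.31/13745.91) = 63.0 × 1.216748 = 76.6551
zinc: 21.4 × (2980.67/2959.43) = 21.4 × 1.007177 = 21.5536
aluminium: 15.6 × (2613.49/1840.34) = 15.6 × 1.420113 = 22.1538
Index = Σ wᵢ·(p₁ᵢ/p₀ᵢ) = 76.6551 + 21.5536 + 22.1538 = 120.3625

120.36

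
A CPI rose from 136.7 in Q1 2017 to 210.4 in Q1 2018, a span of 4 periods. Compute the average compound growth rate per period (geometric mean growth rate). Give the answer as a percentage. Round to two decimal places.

Growth factor = (210.4/136.7)^(1/4) = (1.539137)^(1/4) = 1.113831
Growth rate = 1.113831 − 1 = 0.113831 = 11.3831%

11.38%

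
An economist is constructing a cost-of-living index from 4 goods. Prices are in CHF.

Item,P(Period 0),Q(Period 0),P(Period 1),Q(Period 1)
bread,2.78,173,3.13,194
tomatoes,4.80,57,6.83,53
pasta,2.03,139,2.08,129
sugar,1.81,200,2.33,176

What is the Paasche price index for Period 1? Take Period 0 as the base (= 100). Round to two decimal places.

119.90

Paasche price index uses current-period quantities as weights.
ΣP(Period 1)·Q(Period 1) = 3.13×194 + 6.83×53 + 2.08×129 + 2.33×176 = 607.22 + 361.99 + 268.32 + 410.08 = 1647.61
ΣP(Period 0)·Q(Period 1) = 2.78×194 + 4.80×53 + 2.03×129 + 1.81×176 = 539.32 + 254.4 + 261.87 + 318.56 = 1374.15
Index = 1647.61 / 1374.15 × 100 = 119.9003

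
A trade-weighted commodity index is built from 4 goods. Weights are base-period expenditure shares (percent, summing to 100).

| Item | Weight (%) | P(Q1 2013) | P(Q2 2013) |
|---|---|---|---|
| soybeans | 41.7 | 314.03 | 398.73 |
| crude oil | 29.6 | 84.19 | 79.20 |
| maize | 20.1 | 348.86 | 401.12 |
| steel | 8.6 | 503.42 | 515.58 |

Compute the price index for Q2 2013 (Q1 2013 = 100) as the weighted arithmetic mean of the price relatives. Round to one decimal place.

112.7

soybeans: 41.7 × (398.73/314.03) = 41.7 × 1.269719 = 52.9473
crude oil: 29.6 × (79.20/84.19) = 29.6 × 0.940729 = 27.8456
maize: 20.1 × (401.12/348.86) = 20.1 × 1.149802 = 23.1110
steel: 8.6 × (515.58/503.42) = 8.6 × 1.024155 = 8.8077
Index = Σ wᵢ·(p₁ᵢ/p₀ᵢ) = 52.9473 + 27.8456 + 23.1110 + 8.8077 = 112.7116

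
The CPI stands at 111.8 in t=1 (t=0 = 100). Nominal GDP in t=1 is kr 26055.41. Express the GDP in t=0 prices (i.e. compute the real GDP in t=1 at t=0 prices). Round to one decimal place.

Real = Nominal ÷ (Index/100) = 26055.41 ÷ (111.8/100)
     = 26055.41 ÷ 1.118 = 23305.3757

23305.4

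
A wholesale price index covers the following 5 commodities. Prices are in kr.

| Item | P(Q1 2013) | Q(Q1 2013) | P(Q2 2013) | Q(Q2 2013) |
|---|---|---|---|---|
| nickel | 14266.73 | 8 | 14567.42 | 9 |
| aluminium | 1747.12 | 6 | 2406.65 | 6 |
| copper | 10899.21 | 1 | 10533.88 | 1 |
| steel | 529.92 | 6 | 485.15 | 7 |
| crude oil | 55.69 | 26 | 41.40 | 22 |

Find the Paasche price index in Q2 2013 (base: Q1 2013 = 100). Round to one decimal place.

Paasche price index uses current-period quantities as weights.
ΣP(Q2 2013)·Q(Q2 2013) = 14567.42×9 + 2406.65×6 + 10533.88×1 + 485.15×7 + 41.40×22 = 131106.78 + 14439.9 + 10533.88 + 3396.05 + 910.8 = 160387.41
ΣP(Q1 2013)·Q(Q2 2013) = 14266.73×9 + 1747.12×6 + 10899.21×1 + 529.92×7 + 55.69×22 = 128400.57 + 10482.72 + 10899.21 + 3709.44 + 1225.18 = 154717.12
Index = 160387.41 / 154717.12 × 100 = 103.6649

103.7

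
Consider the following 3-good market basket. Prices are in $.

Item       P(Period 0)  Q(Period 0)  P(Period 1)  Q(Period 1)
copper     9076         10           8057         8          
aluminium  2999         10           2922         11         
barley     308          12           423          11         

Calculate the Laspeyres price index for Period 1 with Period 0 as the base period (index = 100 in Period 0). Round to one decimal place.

92.3

Laspeyres price index uses base-period quantities as weights.
ΣP(Period 1)·Q(Period 0) = 8057×10 + 2922×10 + 423×12 = 80570 + 29220 + 5076 = 114866
ΣP(Period 0)·Q(Period 0) = 9076×10 + 2999×10 + 308×12 = 90760 + 29990 + 3696 = 124446
Index = 114866 / 124446 × 100 = 92.3019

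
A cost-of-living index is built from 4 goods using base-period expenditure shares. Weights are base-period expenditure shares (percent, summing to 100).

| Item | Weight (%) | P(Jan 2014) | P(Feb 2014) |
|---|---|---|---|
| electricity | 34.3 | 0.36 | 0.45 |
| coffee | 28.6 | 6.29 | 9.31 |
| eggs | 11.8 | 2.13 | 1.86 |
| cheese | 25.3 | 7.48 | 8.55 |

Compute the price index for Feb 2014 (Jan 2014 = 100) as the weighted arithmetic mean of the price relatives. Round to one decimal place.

124.4

electricity: 34.3 × (0.45/0.36) = 34.3 × 1.250000 = 42.8750
coffee: 28.6 × (9.31/6.29) = 28.6 × 1.480127 = 42.3316
eggs: 11.8 × (1.86/2.13) = 11.8 × 0.873239 = 10.3042
cheese: 25.3 × (8.55/7.48) = 25.3 × 1.143048 = 28.9191
Index = Σ wᵢ·(p₁ᵢ/p₀ᵢ) = 42.8750 + 42.3316 + 10.3042 + 28.9191 = 124.4300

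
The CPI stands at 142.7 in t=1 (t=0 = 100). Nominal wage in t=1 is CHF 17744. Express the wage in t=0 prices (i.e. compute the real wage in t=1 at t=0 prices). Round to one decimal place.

Real = Nominal ÷ (Index/100) = 17744 ÷ (142.7/100)
     = 17744 ÷ 1.427 = 12434.4779

12434.5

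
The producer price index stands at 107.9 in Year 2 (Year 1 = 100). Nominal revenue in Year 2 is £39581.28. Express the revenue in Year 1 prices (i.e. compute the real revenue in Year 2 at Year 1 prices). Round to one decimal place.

Real = Nominal ÷ (Index/100) = 39581.28 ÷ (107.9/100)
     = 39581.28 ÷ 1.079 = 36683.2994

36683.3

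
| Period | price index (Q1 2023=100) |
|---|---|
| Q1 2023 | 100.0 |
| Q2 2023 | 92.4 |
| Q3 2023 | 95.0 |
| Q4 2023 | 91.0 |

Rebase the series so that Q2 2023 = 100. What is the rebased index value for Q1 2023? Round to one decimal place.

Rebased(Q1 2023) = 100.0 / 92.4 × 100 = 108.2251

108.2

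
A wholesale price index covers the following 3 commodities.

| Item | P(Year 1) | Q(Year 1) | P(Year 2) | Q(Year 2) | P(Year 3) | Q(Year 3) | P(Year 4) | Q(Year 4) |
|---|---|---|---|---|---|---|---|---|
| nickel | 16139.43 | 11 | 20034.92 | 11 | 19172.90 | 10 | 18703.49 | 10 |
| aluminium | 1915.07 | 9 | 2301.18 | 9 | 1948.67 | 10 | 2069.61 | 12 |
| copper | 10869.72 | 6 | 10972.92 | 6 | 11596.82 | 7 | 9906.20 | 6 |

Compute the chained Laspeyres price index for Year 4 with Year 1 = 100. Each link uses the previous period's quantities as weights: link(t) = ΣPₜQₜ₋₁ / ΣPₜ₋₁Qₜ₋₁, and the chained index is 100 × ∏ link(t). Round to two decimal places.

108.62

Link Year 1→Year 2:
ΣP(Year 2)Q(Year 1) = 20034.92×11 + 2301.18×9 + 10972.92×6 = 220384.12 + 20710.62 + 65837.52 = 306932.26
ΣP(Year 1)Q(Year 1) = 16139.43×11 + 1915.07×9 + 10869.72×6 = 177533.73 + 17235.63 + 65218.32 = 259987.68
link = 306932.26/259987.68 = 1.180565
Link Year 2→Year 3:
ΣP(Year 3)Q(Year 2) = 19172.90×11 + 1948.67×9 + 11596.82×6 = 210901.9 + 17538.03 + 69580.92 = 298020.85
ΣP(Year 2)Q(Year 2) = 20034.92×11 + 2301.18×9 + 10972.92×6 = 220384.12 + 20710.62 + 65837.52 = 306932.26
link = 298020.85/306932.26 = 0.970966
Link Year 3→Year 4:
ΣP(Year 4)Q(Year 3) = 18703.49×10 + 2069.61×10 + 9906.20×7 = 187034.9 + 20696.1 + 69343.4 = 277074.4
ΣP(Year 3)Q(Year 3) = 19172.90×10 + 1948.67×10 + 11596.82×7 = 191729 + 19486.7 + 81177.74 = 292393.44
link = 277074.4/292393.44 = 0.947608
Chained index = 100 × 1.180565 × 0.970966 × 0.947608 = 108.6232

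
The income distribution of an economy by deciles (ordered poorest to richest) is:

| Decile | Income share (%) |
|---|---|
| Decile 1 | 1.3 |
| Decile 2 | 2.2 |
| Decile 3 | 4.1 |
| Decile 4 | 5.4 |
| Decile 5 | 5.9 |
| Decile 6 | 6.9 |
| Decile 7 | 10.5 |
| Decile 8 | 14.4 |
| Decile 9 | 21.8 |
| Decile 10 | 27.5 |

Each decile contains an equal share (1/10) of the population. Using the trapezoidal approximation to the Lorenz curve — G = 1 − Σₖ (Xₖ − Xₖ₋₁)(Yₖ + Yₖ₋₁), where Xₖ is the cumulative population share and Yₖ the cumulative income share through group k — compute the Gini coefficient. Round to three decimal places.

Cumulative income shares Yₖ: 0.0130, 0.0350, 0.0760, 0.1300, 0.1890, 0.2580, 0.3630, 0.5070, 0.7250, 1.0000
Σ (Xₖ−Xₖ₋₁)(Yₖ+Yₖ₋₁) = (1/10)(0.0130+0.0000) + (1/10)(0.0350+0.0130) + (1/10)(0.0760+0.0350) + (1/10)(0.1300+0.0760) + (1/10)(0.1890+0.1300) + (1/10)(0.2580+0.1890) + (1/10)(0.3630+0.2580) + (1/10)(0.5070+0.3630) + (1/10)(0.7250+0.5070) + (1/10)(1.0000+0.7250)
  = 0.0013 + 0.0048 + 0.0111 + 0.0206 + 0.0319 + 0.0447 + 0.0621 + 0.0870 + 0.1232 + 0.1725 = 0.5592
G = 1 − 0.5592 = 0.4408

0.441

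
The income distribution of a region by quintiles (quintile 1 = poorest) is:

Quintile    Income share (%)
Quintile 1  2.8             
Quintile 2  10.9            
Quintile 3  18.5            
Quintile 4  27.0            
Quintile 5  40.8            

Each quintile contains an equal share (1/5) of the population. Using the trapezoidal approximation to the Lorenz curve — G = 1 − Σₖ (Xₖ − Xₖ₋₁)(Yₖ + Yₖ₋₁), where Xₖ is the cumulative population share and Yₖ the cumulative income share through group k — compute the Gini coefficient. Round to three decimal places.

Cumulative income shares Yₖ: 0.0280, 0.1370, 0.3220, 0.5920, 1.0000
Σ (Xₖ−Xₖ₋₁)(Yₖ+Yₖ₋₁) = (1/5)(0.0280+0.0000) + (1/5)(0.1370+0.0280) + (1/5)(0.3220+0.1370) + (1/5)(0.5920+0.3220) + (1/5)(1.0000+0.5920)
  = 0.0056 + 0.0330 + 0.0918 + 0.1828 + 0.3184 = 0.6316
G = 1 − 0.6316 = 0.3684

0.368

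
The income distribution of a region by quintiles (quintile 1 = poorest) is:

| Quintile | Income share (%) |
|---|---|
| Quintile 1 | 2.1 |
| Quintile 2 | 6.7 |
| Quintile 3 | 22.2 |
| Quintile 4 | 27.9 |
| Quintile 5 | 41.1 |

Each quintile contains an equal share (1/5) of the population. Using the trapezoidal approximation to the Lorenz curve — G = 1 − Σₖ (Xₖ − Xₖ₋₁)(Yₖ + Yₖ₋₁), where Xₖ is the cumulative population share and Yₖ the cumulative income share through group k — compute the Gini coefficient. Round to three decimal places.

0.397

Cumulative income shares Yₖ: 0.0210, 0.0880, 0.3100, 0.5890, 1.0000
Σ (Xₖ−Xₖ₋₁)(Yₖ+Yₖ₋₁) = (1/5)(0.0210+0.0000) + (1/5)(0.0880+0.0210) + (1/5)(0.3100+0.0880) + (1/5)(0.5890+0.3100) + (1/5)(1.0000+0.5890)
  = 0.0042 + 0.0218 + 0.0796 + 0.1798 + 0.3178 = 0.6032
G = 1 − 0.6032 = 0.3968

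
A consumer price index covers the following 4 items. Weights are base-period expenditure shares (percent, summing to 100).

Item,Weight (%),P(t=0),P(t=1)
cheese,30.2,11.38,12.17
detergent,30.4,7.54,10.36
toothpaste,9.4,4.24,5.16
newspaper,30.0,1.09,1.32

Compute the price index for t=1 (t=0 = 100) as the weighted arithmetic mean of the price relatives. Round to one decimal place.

121.8

cheese: 30.2 × (12.17/11.38) = 30.2 × 1.069420 = 32.2965
detergent: 30.4 × (10.36/7.54) = 30.4 × 1.374005 = 41.7698
toothpaste: 9.4 × (5.16/4.24) = 9.4 × 1.216981 = 11.4396
newspaper: 30.0 × (1.32/1.09) = 30.0 × 1.211009 = 36.3303
Index = Σ wᵢ·(p₁ᵢ/p₀ᵢ) = 32.2965 + 41.7698 + 11.4396 + 36.3303 = 121.8361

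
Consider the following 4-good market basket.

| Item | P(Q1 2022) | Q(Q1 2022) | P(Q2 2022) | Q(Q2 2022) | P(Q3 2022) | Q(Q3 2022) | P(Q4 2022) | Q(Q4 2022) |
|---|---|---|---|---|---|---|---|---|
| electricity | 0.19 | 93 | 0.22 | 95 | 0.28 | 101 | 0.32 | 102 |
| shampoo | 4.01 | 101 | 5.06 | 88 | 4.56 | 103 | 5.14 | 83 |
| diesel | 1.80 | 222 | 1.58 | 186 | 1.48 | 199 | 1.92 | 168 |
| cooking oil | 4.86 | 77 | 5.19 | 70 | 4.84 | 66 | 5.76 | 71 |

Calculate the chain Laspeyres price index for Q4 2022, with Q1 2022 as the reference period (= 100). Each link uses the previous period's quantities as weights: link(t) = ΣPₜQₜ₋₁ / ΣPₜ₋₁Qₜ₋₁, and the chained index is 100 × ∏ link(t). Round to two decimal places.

Link Q1 2022→Q2 2022:
ΣP(Q2 2022)Q(Q1 2022) = 0.22×93 + 5.06×101 + 1.58×222 + 5.19×77 = 20.46 + 511.06 + 350.76 + 399.63 = 1281.91
ΣP(Q1 2022)Q(Q1 2022) = 0.19×93 + 4.01×101 + 1.80×222 + 4.86×77 = 17.67 + 405.01 + 399.6 + 374.22 = 1196.5
link = 1281.91/1196.5 = 1.071383
Link Q2 2022→Q3 2022:
ΣP(Q3 2022)Q(Q2 2022) = 0.28×95 + 4.56×88 + 1.48×186 + 4.84×70 = 26.6 + 401.28 + 275.28 + 338.8 = 1041.96
ΣP(Q2 2022)Q(Q2 2022) = 0.22×95 + 5.06×88 + 1.58×186 + 5.19×70 = 20.9 + 445.28 + 293.88 + 363.3 = 1123.36
link = 1041.96/1123.36 = 0.927539
Link Q3 2022→Q4 2022:
ΣP(Q4 2022)Q(Q3 2022) = 0.32×101 + 5.14×103 + 1.92×199 + 5.76×66 = 32.32 + 529.42 + 382.08 + 380.16 = 1323.98
ΣP(Q3 2022)Q(Q3 2022) = 0.28×101 + 4.56×103 + 1.48×199 + 4.84×66 = 28.28 + 469.68 + 294.52 + 319.44 = 1111.92
link = 1323.98/1111.92 = 1.190715
Chained index = 100 × 1.071383 × 0.927539 × 1.190715 = 118.3273

118.33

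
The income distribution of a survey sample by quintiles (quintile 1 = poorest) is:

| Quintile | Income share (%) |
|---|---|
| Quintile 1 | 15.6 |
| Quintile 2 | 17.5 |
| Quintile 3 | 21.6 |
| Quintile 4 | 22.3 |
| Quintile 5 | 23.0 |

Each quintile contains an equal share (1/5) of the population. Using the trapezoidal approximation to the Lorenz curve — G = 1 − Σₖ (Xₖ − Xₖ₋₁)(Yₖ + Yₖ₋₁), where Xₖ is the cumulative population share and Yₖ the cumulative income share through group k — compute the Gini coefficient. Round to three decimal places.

Cumulative income shares Yₖ: 0.1560, 0.3310, 0.5470, 0.7700, 1.0000
Σ (Xₖ−Xₖ₋₁)(Yₖ+Yₖ₋₁) = (1/5)(0.1560+0.0000) + (1/5)(0.3310+0.1560) + (1/5)(0.5470+0.3310) + (1/5)(0.7700+0.5470) + (1/5)(1.0000+0.7700)
  = 0.0312 + 0.0974 + 0.1756 + 0.2634 + 0.3540 = 0.9216
G = 1 − 0.9216 = 0.0784

0.078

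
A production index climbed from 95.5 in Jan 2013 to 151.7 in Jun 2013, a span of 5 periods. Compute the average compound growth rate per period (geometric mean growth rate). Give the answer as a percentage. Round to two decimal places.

9.70%

Growth factor = (151.7/95.5)^(1/5) = (1.588482)^(1/5) = 1.096974
Growth rate = 1.096974 − 1 = 0.096974 = 9.6974%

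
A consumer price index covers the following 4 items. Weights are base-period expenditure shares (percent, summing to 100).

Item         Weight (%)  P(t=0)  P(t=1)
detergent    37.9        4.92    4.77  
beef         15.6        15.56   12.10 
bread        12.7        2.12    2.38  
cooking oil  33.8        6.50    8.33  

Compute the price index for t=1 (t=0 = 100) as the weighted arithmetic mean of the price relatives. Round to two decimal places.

106.45

detergent: 37.9 × (4.77/4.92) = 37.9 × 0.969512 = 36.7445
beef: 15.6 × (12.10/15.56) = 15.6 × 0.777635 = 12.1311
bread: 12.7 × (2.38/2.12) = 12.7 × 1.122642 = 14.2575
cooking oil: 33.8 × (8.33/6.50) = 33.8 × 1.281538 = 43.3160
Index = Σ wᵢ·(p₁ᵢ/p₀ᵢ) = 36.7445 + 12.1311 + 14.2575 + 43.3160 = 106.4492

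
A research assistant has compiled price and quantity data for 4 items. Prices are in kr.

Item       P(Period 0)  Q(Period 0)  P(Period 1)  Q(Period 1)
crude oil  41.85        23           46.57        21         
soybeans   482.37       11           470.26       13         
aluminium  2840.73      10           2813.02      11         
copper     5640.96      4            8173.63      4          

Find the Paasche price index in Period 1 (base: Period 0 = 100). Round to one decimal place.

Paasche price index uses current-period quantities as weights.
ΣP(Period 1)·Q(Period 1) = 46.57×21 + 470.26×13 + 2813.02×11 + 8173.63×4 = 977.97 + 6113.38 + 30943.22 + 32694.52 = 70729.09
ΣP(Period 0)·Q(Period 1) = 41.85×21 + 482.37×13 + 2840.73×11 + 5640.96×4 = 878.85 + 6270.81 + 31248.03 + 22563.84 = 60961.53
Index = 70729.09 / 60961.53 × 100 = 116.0225

116.0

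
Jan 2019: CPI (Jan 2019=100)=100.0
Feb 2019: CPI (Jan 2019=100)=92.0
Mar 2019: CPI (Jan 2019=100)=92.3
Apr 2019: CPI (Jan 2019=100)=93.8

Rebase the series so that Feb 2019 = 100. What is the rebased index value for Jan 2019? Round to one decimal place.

Rebased(Jan 2019) = 100.0 / 92.0 × 100 = 108.6957

108.7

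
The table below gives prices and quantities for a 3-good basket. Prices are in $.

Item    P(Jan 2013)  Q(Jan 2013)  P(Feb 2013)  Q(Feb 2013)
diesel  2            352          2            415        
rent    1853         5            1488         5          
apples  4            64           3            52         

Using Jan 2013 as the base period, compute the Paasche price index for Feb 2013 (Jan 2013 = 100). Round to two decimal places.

Paasche price index uses current-period quantities as weights.
ΣP(Feb 2013)·Q(Feb 2013) = 2×415 + 1488×5 + 3×52 = 830 + 7440 + 156 = 8426
ΣP(Jan 2013)·Q(Feb 2013) = 2×415 + 1853×5 + 4×52 = 830 + 9265 + 208 = 10303
Index = 8426 / 10303 × 100 = 81.7820

81.78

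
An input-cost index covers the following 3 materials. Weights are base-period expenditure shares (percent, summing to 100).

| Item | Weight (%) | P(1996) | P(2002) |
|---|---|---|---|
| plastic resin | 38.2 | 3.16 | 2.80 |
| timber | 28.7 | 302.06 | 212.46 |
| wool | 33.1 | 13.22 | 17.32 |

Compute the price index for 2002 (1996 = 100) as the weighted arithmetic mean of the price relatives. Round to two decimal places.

plastic resin: 38.2 × (2.80/3.16) = 38.2 × 0.886076 = 33.8481
timber: 28.7 × (212.46/302.06) = 28.7 × 0.703370 = 20.1867
wool: 33.1 × (17.32/13.22) = 33.1 × 1.310136 = 43.3655
Index = Σ wᵢ·(p₁ᵢ/p₀ᵢ) = 33.8481 + 20.1867 + 43.3655 = 97.4003

97.40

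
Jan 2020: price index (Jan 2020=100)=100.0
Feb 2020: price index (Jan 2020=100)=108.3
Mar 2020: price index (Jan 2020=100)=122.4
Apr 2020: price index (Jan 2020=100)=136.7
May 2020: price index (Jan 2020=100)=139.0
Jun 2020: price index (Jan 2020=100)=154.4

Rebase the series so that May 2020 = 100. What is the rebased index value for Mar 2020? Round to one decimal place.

88.1

Rebased(Mar 2020) = 122.4 / 139.0 × 100 = 88.0576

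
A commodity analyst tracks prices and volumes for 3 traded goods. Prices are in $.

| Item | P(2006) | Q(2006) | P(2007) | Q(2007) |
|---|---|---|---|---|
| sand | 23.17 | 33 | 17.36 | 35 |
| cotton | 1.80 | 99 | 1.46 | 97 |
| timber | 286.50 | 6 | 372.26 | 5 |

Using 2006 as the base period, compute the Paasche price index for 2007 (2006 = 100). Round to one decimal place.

108.0

Paasche price index uses current-period quantities as weights.
ΣP(2007)·Q(2007) = 17.36×35 + 1.46×97 + 372.26×5 = 607.6 + 141.62 + 1861.3 = 2610.52
ΣP(2006)·Q(2007) = 23.17×35 + 1.80×97 + 286.50×5 = 810.95 + 174.6 + 1432.5 = 2418.05
Index = 2610.52 / 2418.05 × 100 = 107.9597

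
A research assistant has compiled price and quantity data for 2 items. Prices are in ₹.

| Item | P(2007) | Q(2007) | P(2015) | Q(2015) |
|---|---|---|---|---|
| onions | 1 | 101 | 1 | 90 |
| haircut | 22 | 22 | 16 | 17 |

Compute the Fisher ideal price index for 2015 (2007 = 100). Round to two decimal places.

77.73

Laspeyres component (base-period weights):
ΣP(2015)Q(2007) = 1×101 + 16×22 = 101 + 352 = 453
ΣP(2007)Q(2007) = 1×101 + 22×22 = 101 + 484 = 585
L = 453 / 585 × 100 = 77.4359
Paasche component (current-period weights):
ΣP(2015)Q(2015) = 1×90 + 16×17 = 90 + 272 = 362
ΣP(2007)Q(2015) = 1×90 + 22×17 = 90 + 374 = 464
P = 362 / 464 × 100 = 78.0172
Fisher = √(L × P) = √(77.4359 × 78.0172) = 77.7260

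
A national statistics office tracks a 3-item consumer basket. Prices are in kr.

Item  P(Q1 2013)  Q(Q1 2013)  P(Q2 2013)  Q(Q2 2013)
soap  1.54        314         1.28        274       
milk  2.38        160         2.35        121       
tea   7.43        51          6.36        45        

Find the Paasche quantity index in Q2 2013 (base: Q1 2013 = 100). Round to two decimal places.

Paasche quantity index uses current-period prices as weights.
ΣP(Q2 2013)·Q(Q2 2013) = 1.28×274 + 2.35×121 + 6.36×45 = 350.72 + 284.35 + 286.2 = 921.27
ΣP(Q2 2013)·Q(Q1 2013) = 1.28×314 + 2.35×160 + 6.36×51 = 401.92 + 376 + 324.36 = 1102.28
Index = 921.27 / 1102.28 × 100 = 83.5786

83.58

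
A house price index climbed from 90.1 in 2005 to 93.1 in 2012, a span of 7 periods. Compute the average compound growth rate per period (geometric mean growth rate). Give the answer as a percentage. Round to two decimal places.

0.47%

Growth factor = (93.1/90.1)^(1/7) = (1.033296)^(1/7) = 1.004690
Growth rate = 1.004690 − 1 = 0.004690 = 0.4690%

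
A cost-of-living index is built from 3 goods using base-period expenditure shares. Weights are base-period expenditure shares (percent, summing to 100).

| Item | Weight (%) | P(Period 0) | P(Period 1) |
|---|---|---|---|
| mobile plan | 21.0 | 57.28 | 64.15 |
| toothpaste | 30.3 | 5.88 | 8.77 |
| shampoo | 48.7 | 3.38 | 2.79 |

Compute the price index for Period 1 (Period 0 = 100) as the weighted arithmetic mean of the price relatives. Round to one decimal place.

108.9

mobile plan: 21.0 × (64.15/57.28) = 21.0 × 1.119937 = 23.5187
toothpaste: 30.3 × (8.77/5.88) = 30.3 × 1.491497 = 45.1923
shampoo: 48.7 × (2.79/3.38) = 48.7 × 0.825444 = 40.1991
Index = Σ wᵢ·(p₁ᵢ/p₀ᵢ) = 23.5187 + 45.1923 + 40.1991 = 108.9101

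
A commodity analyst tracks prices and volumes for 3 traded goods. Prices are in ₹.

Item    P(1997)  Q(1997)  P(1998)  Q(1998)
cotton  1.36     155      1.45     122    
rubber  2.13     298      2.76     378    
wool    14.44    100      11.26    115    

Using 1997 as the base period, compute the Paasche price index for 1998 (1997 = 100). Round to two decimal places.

95.57

Paasche price index uses current-period quantities as weights.
ΣP(1998)·Q(1998) = 1.45×122 + 2.76×378 + 11.26×115 = 176.9 + 1043.28 + 1294.9 = 2515.08
ΣP(1997)·Q(1998) = 1.36×122 + 2.13×378 + 14.44×115 = 165.92 + 805.14 + 1660.6 = 2631.66
Index = 2515.08 / 2631.66 × 100 = 95.5701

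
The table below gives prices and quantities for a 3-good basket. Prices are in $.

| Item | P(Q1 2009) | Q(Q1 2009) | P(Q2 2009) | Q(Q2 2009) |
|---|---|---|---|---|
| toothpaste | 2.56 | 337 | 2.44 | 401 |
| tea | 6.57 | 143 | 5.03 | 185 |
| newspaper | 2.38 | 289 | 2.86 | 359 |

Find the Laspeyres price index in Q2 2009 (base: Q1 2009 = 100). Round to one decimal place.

Laspeyres price index uses base-period quantities as weights.
ΣP(Q2 2009)·Q(Q1 2009) = 2.44×337 + 5.03×143 + 2.86×289 = 822.28 + 719.29 + 826.54 = 2368.11
ΣP(Q1 2009)·Q(Q1 2009) = 2.56×337 + 6.57×143 + 2.38×289 = 862.72 + 939.51 + 687.82 = 2490.05
Index = 2368.11 / 2490.05 × 100 = 95.1029

95.1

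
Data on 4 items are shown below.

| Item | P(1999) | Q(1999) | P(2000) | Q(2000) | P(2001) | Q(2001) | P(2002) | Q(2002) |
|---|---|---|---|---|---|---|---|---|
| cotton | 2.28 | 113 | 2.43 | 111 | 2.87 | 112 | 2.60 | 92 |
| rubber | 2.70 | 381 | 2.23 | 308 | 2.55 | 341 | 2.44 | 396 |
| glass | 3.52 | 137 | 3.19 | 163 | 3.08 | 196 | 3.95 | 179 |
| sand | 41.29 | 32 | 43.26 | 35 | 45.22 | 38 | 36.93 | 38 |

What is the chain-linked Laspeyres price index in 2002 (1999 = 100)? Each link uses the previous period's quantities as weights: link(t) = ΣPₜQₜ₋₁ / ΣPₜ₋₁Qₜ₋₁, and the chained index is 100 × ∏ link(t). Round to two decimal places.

Link 1999→2000:
ΣP(2000)Q(1999) = 2.43×113 + 2.23×381 + 3.19×137 + 43.26×32 = 274.59 + 849.63 + 437.03 + 1384.32 = 2945.57
ΣP(1999)Q(1999) = 2.28×113 + 2.70×381 + 3.52×137 + 41.29×32 = 257.64 + 1028.7 + 482.24 + 1321.28 = 3089.86
link = 2945.57/3089.86 = 0.953302
Link 2000→2001:
ΣP(2001)Q(2000) = 2.87×111 + 2.55×308 + 3.08×163 + 45.22×35 = 318.57 + 785.4 + 502.04 + 1582.7 = 3188.71
ΣP(2000)Q(2000) = 2.43×111 + 2.23×308 + 3.19×163 + 43.26×35 = 269.73 + 686.84 + 519.97 + 1514.1 = 2990.64
link = 3188.71/2990.64 = 1.066230
Link 2001→2002:
ΣP(2002)Q(2001) = 2.60×112 + 2.44×341 + 3.95×196 + 36.93×38 = 291.2 + 832.04 + 774.2 + 1403.34 = 3300.78
ΣP(2001)Q(2001) = 2.87×112 + 2.55×341 + 3.08×196 + 45.22×38 = 321.44 + 869.55 + 603.68 + 1718.36 = 3513.03
link = 3300.78/3513.03 = 0.939582
Chained index = 100 × 0.953302 × 1.066230 × 0.939582 = 95.5028

95.50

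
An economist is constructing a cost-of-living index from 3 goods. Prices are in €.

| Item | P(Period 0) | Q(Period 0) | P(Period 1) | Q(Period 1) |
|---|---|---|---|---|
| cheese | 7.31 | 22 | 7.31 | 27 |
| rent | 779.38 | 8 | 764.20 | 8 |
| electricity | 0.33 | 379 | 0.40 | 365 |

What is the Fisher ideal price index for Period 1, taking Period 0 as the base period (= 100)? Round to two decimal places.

98.54

Laspeyres component (base-period weights):
ΣP(Period 1)Q(Period 0) = 7.31×22 + 764.20×8 + 0.40×379 = 160.82 + 6113.6 + 151.6 = 6426.02
ΣP(Period 0)Q(Period 0) = 7.31×22 + 779.38×8 + 0.33×379 = 160.82 + 6235.04 + 125.07 = 6520.93
L = 6426.02 / 6520.93 × 100 = 98.5445
Paasche component (current-period weights):
ΣP(Period 1)Q(Period 1) = 7.31×27 + 764.20×8 + 0.40×365 = 197.37 + 6113.6 + 146 = 6456.97
ΣP(Period 0)Q(Period 1) = 7.31×27 + 779.38×8 + 0.33×365 = 197.37 + 6235.04 + 120.45 = 6552.86
P = 6456.97 / 6552.86 × 100 = 98.5367
Fisher = √(L × P) = √(98.5445 × 98.5367) = 98.5406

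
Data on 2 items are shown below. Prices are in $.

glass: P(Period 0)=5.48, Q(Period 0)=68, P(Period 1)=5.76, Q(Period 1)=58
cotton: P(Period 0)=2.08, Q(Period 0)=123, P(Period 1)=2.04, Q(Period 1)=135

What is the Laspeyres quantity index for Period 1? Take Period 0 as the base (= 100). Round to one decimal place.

95.3

Laspeyres quantity index uses base-period prices as weights.
ΣP(Period 0)·Q(Period 1) = 5.48×58 + 2.08×135 = 317.84 + 280.8 = 598.64
ΣP(Period 0)·Q(Period 0) = 5.48×68 + 2.08×123 = 372.64 + 255.84 = 628.48
Index = 598.64 / 628.48 × 100 = 95.2520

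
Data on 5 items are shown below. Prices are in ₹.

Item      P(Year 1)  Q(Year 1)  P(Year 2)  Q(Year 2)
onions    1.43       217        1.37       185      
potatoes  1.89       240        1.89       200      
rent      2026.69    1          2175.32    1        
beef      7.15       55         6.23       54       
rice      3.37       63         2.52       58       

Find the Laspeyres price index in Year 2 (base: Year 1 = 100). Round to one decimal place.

Laspeyres price index uses base-period quantities as weights.
ΣP(Year 2)·Q(Year 1) = 1.37×217 + 1.89×240 + 2175.32×1 + 6.23×55 + 2.52×63 = 297.29 + 453.6 + 2175.32 + 342.65 + 158.76 = 3427.62
ΣP(Year 1)·Q(Year 1) = 1.43×217 + 1.89×240 + 2026.69×1 + 7.15×55 + 3.37×63 = 310.31 + 453.6 + 2026.69 + 393.25 + 212.31 = 3396.16
Index = 3427.62 / 3396.16 × 100 = 100.9263

100.9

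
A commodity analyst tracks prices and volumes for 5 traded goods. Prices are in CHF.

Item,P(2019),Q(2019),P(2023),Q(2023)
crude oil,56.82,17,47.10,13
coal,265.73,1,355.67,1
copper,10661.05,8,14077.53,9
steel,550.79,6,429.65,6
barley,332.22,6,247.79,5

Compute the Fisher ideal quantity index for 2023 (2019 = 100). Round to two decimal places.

Laspeyres component (base-period weights):
ΣP(2019)Q(2023) = 56.82×13 + 265.73×1 + 10661.05×9 + 550.79×6 + 332.22×5 = 738.66 + 265.73 + 95949.45 + 3304.74 + 1661.1 = 101919.68
ΣP(2019)Q(2019) = 56.82×17 + 265.73×1 + 10661.05×8 + 550.79×6 + 332.22×6 = 965.94 + 265.73 + 85288.4 + 3304.74 + 1993.32 = 91818.13
L = 101919.68 / 91818.13 × 100 = 111.0017
Paasche component (current-period weights):
ΣP(2023)Q(2023) = 47.10×13 + 355.67×1 + 14077.53×9 + 429.65×6 + 247.79×5 = 612.3 + 355.67 + 126697.77 + 2577.9 + 1238.95 = 131482.59
ΣP(2023)Q(2019) = 47.10×17 + 355.67×1 + 14077.53×8 + 429.65×6 + 247.79×6 = 800.7 + 355.67 + 112620.24 + 2577.9 + 1486.74 = 117841.25
P = 131482.59 / 117841.25 × 100 = 111.5760
Fisher = √(L × P) = √(111.0017 × 111.5760) = 111.2885

111.29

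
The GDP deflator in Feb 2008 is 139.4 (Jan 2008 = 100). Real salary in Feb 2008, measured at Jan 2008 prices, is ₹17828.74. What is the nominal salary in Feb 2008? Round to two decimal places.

24853.26

Nominal = Real × (Index/100) = 17828.74 × (139.4/100)
        = 17828.74 × 1.394 = 24853.2636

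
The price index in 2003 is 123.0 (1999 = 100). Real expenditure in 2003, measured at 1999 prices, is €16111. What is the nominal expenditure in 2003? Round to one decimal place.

Nominal = Real × (Index/100) = 16111 × (123.0/100)
        = 16111 × 1.230 = 19816.5300

19816.5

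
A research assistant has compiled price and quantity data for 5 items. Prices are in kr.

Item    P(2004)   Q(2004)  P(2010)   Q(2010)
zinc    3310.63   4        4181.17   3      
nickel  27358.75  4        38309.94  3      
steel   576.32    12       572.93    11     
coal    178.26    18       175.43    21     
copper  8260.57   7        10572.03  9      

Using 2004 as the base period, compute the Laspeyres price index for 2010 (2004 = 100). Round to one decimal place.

Laspeyres price index uses base-period quantities as weights.
ΣP(2010)·Q(2004) = 4181.17×4 + 38309.94×4 + 572.93×12 + 175.43×18 + 10572.03×7 = 16724.68 + 153239.76 + 6875.16 + 3157.74 + 74004.21 = 254001.55
ΣP(2004)·Q(2004) = 3310.63×4 + 27358.75×4 + 576.32×12 + 178.26×18 + 8260.57×7 = 13242.52 + 109435 + 6915.84 + 3208.68 + 57823.99 = 190626.03
Index = 254001.55 / 190626.03 × 100 = 133.2460

133.2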